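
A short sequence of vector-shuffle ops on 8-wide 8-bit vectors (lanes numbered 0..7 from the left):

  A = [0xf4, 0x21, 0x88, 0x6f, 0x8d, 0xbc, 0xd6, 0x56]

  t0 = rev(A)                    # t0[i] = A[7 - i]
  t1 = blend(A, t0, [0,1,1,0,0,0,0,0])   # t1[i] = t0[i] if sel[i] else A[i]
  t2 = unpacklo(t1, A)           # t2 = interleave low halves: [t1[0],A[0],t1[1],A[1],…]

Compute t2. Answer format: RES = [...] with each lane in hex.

→ t0 |56|d6|bc|8d|6f|88|21|f4|
→ t1 |f4|d6|bc|6f|8d|bc|d6|56|
→ t2 |f4|f4|d6|21|bc|88|6f|6f|

RES = [0xf4, 0xf4, 0xd6, 0x21, 0xbc, 0x88, 0x6f, 0x6f]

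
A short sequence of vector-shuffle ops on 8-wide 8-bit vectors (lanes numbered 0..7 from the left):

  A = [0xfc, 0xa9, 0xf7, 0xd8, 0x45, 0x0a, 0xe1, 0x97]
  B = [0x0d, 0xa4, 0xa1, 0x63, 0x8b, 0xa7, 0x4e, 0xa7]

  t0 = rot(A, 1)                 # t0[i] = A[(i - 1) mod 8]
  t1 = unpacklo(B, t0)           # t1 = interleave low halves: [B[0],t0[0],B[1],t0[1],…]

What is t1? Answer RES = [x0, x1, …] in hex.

RES = [ 0x0d  0x97  0xa4  0xfc  0xa1  0xa9  0x63  0xf7 ]

  t0: 97 fc a9 f7 d8 45 0a e1
  t1: 0d 97 a4 fc a1 a9 63 f7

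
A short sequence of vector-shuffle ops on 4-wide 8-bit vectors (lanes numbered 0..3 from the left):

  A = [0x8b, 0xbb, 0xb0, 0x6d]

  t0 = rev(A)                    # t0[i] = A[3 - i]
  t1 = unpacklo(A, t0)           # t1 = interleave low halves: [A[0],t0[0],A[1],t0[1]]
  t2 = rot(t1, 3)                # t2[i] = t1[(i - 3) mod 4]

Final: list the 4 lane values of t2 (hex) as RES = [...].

t0 = [0x6d, 0xb0, 0xbb, 0x8b]
t1 = [0x8b, 0x6d, 0xbb, 0xb0]
t2 = [0x6d, 0xbb, 0xb0, 0x8b]

RES = [ 0x6d  0xbb  0xb0  0x8b ]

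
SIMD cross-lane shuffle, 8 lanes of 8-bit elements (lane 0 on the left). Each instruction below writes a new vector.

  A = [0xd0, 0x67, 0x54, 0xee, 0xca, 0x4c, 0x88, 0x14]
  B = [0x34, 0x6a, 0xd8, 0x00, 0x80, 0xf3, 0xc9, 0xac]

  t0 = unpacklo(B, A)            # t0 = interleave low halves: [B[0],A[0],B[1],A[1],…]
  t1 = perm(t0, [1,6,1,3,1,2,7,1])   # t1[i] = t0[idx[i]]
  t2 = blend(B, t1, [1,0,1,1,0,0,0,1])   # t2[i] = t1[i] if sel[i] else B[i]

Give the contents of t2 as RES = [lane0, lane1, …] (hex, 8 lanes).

RES = [ 0xd0  0x6a  0xd0  0x67  0x80  0xf3  0xc9  0xd0 ]

t0 = [0x34, 0xd0, 0x6a, 0x67, 0xd8, 0x54, 0x00, 0xee]
t1 = [0xd0, 0x00, 0xd0, 0x67, 0xd0, 0x6a, 0xee, 0xd0]
t2 = [0xd0, 0x6a, 0xd0, 0x67, 0x80, 0xf3, 0xc9, 0xd0]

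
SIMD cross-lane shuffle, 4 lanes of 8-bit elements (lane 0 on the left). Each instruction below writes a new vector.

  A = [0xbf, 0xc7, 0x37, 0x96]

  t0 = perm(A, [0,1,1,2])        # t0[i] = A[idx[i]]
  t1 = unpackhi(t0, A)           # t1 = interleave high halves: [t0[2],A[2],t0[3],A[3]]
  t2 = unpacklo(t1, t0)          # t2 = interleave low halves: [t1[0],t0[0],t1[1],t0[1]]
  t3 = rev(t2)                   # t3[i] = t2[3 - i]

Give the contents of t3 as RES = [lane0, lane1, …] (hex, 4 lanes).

RES = [0xc7, 0x37, 0xbf, 0xc7]

  t0: bf c7 c7 37
  t1: c7 37 37 96
  t2: c7 bf 37 c7
  t3: c7 37 bf c7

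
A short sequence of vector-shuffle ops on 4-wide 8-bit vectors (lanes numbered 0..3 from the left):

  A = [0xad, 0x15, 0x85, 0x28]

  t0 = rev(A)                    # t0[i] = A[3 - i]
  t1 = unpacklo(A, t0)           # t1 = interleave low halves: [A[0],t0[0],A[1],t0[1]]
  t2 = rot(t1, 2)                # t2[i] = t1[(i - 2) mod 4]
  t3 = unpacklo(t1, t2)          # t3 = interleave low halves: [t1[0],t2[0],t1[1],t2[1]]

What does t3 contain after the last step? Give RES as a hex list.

  t0: 28 85 15 ad
  t1: ad 28 15 85
  t2: 15 85 ad 28
  t3: ad 15 28 85

RES = [0xad, 0x15, 0x28, 0x85]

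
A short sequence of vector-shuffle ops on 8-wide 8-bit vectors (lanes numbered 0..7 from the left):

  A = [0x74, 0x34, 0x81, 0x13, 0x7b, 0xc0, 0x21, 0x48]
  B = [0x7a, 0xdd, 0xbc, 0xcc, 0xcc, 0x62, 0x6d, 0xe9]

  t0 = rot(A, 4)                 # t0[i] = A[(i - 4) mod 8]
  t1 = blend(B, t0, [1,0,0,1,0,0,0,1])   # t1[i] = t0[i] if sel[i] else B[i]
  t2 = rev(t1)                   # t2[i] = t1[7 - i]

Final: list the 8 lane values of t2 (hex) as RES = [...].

t0 = [0x7b, 0xc0, 0x21, 0x48, 0x74, 0x34, 0x81, 0x13]
t1 = [0x7b, 0xdd, 0xbc, 0x48, 0xcc, 0x62, 0x6d, 0x13]
t2 = [0x13, 0x6d, 0x62, 0xcc, 0x48, 0xbc, 0xdd, 0x7b]

RES = [ 0x13  0x6d  0x62  0xcc  0x48  0xbc  0xdd  0x7b ]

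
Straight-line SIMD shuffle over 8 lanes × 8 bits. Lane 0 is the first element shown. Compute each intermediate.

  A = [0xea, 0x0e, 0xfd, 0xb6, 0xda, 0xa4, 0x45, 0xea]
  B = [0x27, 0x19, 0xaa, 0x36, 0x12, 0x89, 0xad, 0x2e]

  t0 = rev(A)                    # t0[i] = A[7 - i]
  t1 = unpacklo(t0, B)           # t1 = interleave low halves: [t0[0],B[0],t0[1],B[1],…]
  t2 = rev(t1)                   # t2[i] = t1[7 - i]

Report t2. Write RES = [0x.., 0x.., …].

RES = [0x36, 0xda, 0xaa, 0xa4, 0x19, 0x45, 0x27, 0xea]

t0 = [0xea, 0x45, 0xa4, 0xda, 0xb6, 0xfd, 0x0e, 0xea]
t1 = [0xea, 0x27, 0x45, 0x19, 0xa4, 0xaa, 0xda, 0x36]
t2 = [0x36, 0xda, 0xaa, 0xa4, 0x19, 0x45, 0x27, 0xea]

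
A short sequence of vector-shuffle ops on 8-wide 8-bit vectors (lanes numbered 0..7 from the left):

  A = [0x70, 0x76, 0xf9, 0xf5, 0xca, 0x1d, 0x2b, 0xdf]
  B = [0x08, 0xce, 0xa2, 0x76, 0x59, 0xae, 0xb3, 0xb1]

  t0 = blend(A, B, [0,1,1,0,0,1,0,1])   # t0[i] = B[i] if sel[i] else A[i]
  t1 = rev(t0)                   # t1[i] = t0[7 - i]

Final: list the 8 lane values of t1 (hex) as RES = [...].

RES = [0xb1, 0x2b, 0xae, 0xca, 0xf5, 0xa2, 0xce, 0x70]

→ t0 |70|ce|a2|f5|ca|ae|2b|b1|
→ t1 |b1|2b|ae|ca|f5|a2|ce|70|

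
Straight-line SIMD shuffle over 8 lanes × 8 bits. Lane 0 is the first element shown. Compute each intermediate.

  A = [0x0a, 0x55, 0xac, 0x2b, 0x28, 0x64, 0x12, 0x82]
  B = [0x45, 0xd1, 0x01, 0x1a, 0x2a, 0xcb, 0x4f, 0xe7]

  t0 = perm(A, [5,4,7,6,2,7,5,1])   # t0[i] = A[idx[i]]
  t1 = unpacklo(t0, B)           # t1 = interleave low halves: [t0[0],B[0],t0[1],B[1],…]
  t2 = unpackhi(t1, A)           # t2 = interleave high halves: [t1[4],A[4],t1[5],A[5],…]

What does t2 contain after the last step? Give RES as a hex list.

RES = [ 0x82  0x28  0x01  0x64  0x12  0x12  0x1a  0x82 ]

t0 = [0x64, 0x28, 0x82, 0x12, 0xac, 0x82, 0x64, 0x55]
t1 = [0x64, 0x45, 0x28, 0xd1, 0x82, 0x01, 0x12, 0x1a]
t2 = [0x82, 0x28, 0x01, 0x64, 0x12, 0x12, 0x1a, 0x82]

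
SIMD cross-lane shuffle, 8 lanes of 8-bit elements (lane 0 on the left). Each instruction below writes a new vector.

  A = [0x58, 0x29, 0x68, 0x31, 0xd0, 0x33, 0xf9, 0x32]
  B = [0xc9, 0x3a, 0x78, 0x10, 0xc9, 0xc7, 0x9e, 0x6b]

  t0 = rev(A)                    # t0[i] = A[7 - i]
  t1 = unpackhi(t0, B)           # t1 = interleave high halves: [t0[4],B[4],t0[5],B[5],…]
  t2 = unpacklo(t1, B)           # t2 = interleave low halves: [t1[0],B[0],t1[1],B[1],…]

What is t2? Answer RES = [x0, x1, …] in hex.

→ t0 |32|f9|33|d0|31|68|29|58|
→ t1 |31|c9|68|c7|29|9e|58|6b|
→ t2 |31|c9|c9|3a|68|78|c7|10|

RES = [0x31, 0xc9, 0xc9, 0x3a, 0x68, 0x78, 0xc7, 0x10]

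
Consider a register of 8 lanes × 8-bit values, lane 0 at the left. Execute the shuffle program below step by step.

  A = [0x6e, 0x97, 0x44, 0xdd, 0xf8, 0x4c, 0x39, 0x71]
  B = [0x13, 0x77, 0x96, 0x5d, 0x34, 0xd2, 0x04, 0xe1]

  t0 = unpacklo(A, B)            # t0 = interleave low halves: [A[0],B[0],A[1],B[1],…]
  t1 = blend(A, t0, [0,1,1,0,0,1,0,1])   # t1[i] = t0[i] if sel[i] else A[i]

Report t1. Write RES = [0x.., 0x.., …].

  t0: 6e 13 97 77 44 96 dd 5d
  t1: 6e 13 97 dd f8 96 39 5d

RES = [0x6e, 0x13, 0x97, 0xdd, 0xf8, 0x96, 0x39, 0x5d]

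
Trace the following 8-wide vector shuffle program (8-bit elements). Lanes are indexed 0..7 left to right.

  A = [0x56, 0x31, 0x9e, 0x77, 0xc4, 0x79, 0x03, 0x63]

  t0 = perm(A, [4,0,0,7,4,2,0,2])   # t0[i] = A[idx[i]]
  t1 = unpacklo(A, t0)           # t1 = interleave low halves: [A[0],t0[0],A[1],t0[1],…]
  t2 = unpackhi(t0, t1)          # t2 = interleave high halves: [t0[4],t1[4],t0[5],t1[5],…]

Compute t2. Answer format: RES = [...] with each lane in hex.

RES = [ 0xc4  0x9e  0x9e  0x56  0x56  0x77  0x9e  0x63 ]

→ t0 |c4|56|56|63|c4|9e|56|9e|
→ t1 |56|c4|31|56|9e|56|77|63|
→ t2 |c4|9e|9e|56|56|77|9e|63|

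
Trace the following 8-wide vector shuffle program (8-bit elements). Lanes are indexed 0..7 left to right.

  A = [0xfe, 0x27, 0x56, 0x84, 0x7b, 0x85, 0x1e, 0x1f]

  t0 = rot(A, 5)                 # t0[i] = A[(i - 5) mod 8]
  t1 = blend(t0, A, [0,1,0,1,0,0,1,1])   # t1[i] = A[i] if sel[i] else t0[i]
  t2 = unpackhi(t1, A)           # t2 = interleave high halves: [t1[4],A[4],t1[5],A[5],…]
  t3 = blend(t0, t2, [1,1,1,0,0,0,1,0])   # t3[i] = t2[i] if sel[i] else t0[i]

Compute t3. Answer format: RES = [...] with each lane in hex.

RES = [ 0x1f  0x7b  0xfe  0x1e  0x1f  0xfe  0x1f  0x56 ]

→ t0 |84|7b|85|1e|1f|fe|27|56|
→ t1 |84|27|85|84|1f|fe|1e|1f|
→ t2 |1f|7b|fe|85|1e|1e|1f|1f|
→ t3 |1f|7b|fe|1e|1f|fe|1f|56|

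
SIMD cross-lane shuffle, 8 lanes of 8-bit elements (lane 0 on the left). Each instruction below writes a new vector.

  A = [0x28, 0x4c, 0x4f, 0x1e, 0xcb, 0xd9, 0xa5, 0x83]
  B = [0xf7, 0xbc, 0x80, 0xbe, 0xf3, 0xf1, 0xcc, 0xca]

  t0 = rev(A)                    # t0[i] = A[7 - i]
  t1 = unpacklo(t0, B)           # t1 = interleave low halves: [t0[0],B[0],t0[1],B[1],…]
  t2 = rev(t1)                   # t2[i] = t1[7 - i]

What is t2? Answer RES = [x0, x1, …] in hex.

RES = [ 0xbe  0xcb  0x80  0xd9  0xbc  0xa5  0xf7  0x83 ]

t0 = [0x83, 0xa5, 0xd9, 0xcb, 0x1e, 0x4f, 0x4c, 0x28]
t1 = [0x83, 0xf7, 0xa5, 0xbc, 0xd9, 0x80, 0xcb, 0xbe]
t2 = [0xbe, 0xcb, 0x80, 0xd9, 0xbc, 0xa5, 0xf7, 0x83]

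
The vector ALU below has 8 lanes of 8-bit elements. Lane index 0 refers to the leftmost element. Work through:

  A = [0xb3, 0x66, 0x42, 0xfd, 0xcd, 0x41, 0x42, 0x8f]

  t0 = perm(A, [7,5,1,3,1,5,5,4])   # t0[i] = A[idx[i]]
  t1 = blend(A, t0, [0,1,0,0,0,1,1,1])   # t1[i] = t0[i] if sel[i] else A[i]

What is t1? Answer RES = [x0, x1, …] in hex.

RES = [0xb3, 0x41, 0x42, 0xfd, 0xcd, 0x41, 0x41, 0xcd]

  t0: 8f 41 66 fd 66 41 41 cd
  t1: b3 41 42 fd cd 41 41 cd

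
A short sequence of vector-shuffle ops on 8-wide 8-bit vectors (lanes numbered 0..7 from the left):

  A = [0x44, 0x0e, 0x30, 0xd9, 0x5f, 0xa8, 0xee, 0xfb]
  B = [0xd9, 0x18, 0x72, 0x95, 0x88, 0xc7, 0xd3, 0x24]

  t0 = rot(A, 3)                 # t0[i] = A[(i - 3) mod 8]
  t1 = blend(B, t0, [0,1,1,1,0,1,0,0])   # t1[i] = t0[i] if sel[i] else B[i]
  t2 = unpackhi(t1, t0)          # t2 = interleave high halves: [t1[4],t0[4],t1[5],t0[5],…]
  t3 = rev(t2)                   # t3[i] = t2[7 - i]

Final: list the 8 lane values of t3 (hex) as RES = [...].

  t0: a8 ee fb 44 0e 30 d9 5f
  t1: d9 ee fb 44 88 30 d3 24
  t2: 88 0e 30 30 d3 d9 24 5f
  t3: 5f 24 d9 d3 30 30 0e 88

RES = [ 0x5f  0x24  0xd9  0xd3  0x30  0x30  0x0e  0x88 ]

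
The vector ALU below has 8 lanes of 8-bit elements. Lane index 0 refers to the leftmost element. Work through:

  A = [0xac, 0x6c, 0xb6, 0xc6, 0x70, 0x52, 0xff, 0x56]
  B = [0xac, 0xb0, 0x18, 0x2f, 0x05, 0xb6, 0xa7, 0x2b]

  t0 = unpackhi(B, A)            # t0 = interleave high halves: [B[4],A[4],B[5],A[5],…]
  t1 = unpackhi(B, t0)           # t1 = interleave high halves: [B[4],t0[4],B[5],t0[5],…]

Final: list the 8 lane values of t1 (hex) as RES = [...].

RES = [ 0x05  0xa7  0xb6  0xff  0xa7  0x2b  0x2b  0x56 ]

  t0: 05 70 b6 52 a7 ff 2b 56
  t1: 05 a7 b6 ff a7 2b 2b 56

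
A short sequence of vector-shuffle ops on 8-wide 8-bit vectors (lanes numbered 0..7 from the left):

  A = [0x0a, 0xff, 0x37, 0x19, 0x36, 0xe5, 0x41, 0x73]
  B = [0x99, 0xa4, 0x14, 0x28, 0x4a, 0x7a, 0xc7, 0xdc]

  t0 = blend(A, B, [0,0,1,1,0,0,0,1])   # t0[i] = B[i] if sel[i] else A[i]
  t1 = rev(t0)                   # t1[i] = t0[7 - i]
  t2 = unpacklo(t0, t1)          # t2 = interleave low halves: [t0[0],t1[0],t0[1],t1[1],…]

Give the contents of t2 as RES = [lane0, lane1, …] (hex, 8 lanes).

→ t0 |0a|ff|14|28|36|e5|41|dc|
→ t1 |dc|41|e5|36|28|14|ff|0a|
→ t2 |0a|dc|ff|41|14|e5|28|36|

RES = [ 0x0a  0xdc  0xff  0x41  0x14  0xe5  0x28  0x36 ]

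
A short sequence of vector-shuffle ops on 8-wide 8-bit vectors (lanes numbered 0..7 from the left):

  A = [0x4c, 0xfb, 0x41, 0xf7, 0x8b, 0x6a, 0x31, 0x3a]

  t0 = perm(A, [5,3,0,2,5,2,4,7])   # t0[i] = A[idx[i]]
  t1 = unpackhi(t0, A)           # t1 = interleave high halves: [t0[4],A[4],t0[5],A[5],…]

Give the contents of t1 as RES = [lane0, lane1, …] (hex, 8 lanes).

  t0: 6a f7 4c 41 6a 41 8b 3a
  t1: 6a 8b 41 6a 8b 31 3a 3a

RES = [0x6a, 0x8b, 0x41, 0x6a, 0x8b, 0x31, 0x3a, 0x3a]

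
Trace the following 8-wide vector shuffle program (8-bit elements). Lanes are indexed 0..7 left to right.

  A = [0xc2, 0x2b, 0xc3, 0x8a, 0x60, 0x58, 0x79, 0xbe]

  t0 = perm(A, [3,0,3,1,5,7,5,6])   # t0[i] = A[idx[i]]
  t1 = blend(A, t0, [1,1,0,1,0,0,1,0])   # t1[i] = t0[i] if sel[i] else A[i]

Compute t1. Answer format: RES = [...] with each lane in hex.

t0 = [0x8a, 0xc2, 0x8a, 0x2b, 0x58, 0xbe, 0x58, 0x79]
t1 = [0x8a, 0xc2, 0xc3, 0x2b, 0x60, 0x58, 0x58, 0xbe]

RES = [ 0x8a  0xc2  0xc3  0x2b  0x60  0x58  0x58  0xbe ]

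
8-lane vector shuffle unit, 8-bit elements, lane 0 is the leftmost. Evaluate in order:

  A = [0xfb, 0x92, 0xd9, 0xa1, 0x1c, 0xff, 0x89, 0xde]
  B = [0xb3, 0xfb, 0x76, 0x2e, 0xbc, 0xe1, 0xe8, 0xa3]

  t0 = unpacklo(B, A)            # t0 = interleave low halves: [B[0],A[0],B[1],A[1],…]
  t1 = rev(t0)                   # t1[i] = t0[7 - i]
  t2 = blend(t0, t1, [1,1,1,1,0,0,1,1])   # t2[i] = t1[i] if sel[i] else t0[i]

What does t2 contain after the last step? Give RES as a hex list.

  t0: b3 fb fb 92 76 d9 2e a1
  t1: a1 2e d9 76 92 fb fb b3
  t2: a1 2e d9 76 76 d9 fb b3

RES = [ 0xa1  0x2e  0xd9  0x76  0x76  0xd9  0xfb  0xb3 ]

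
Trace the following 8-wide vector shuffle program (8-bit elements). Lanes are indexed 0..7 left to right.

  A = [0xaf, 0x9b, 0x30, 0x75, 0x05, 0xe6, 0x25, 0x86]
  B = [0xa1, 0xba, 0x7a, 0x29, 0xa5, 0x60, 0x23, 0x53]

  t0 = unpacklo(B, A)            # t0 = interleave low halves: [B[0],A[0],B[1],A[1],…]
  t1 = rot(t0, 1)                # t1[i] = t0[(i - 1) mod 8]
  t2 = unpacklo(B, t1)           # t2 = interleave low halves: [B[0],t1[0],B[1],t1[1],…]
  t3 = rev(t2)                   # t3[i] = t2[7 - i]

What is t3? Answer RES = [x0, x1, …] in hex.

→ t0 |a1|af|ba|9b|7a|30|29|75|
→ t1 |75|a1|af|ba|9b|7a|30|29|
→ t2 |a1|75|ba|a1|7a|af|29|ba|
→ t3 |ba|29|af|7a|a1|ba|75|a1|

RES = [0xba, 0x29, 0xaf, 0x7a, 0xa1, 0xba, 0x75, 0xa1]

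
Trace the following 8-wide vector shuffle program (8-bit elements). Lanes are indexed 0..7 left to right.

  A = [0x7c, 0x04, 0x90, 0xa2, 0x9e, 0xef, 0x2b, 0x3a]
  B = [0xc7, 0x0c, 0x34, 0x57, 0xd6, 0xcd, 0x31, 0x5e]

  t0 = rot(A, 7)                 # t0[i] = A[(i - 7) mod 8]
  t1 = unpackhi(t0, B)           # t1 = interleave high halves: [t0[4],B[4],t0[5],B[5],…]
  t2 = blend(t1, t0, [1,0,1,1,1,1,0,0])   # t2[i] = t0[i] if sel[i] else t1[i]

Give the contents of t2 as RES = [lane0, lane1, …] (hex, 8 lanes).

→ t0 |04|90|a2|9e|ef|2b|3a|7c|
→ t1 |ef|d6|2b|cd|3a|31|7c|5e|
→ t2 |04|d6|a2|9e|ef|2b|7c|5e|

RES = [ 0x04  0xd6  0xa2  0x9e  0xef  0x2b  0x7c  0x5e ]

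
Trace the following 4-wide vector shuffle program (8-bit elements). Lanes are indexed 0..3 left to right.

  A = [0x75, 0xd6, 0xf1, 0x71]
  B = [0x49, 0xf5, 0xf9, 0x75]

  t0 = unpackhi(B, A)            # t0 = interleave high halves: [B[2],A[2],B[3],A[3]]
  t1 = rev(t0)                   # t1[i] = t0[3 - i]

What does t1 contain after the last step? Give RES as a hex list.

RES = [0x71, 0x75, 0xf1, 0xf9]

  t0: f9 f1 75 71
  t1: 71 75 f1 f9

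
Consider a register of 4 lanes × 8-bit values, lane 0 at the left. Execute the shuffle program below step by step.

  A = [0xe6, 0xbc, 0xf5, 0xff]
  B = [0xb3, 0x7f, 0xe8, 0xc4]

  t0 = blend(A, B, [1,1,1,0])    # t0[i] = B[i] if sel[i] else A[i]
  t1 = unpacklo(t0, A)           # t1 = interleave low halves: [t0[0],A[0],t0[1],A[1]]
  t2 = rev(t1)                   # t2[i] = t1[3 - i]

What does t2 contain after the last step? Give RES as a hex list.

RES = [ 0xbc  0x7f  0xe6  0xb3 ]

  t0: b3 7f e8 ff
  t1: b3 e6 7f bc
  t2: bc 7f e6 b3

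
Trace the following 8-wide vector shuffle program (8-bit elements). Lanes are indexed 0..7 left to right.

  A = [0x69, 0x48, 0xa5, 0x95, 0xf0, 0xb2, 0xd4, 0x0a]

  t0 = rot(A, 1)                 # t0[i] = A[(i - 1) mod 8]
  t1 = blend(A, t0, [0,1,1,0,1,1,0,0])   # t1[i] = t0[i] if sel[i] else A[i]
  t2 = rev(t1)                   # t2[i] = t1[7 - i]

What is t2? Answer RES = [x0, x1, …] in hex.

RES = [0x0a, 0xd4, 0xf0, 0x95, 0x95, 0x48, 0x69, 0x69]

t0 = [0x0a, 0x69, 0x48, 0xa5, 0x95, 0xf0, 0xb2, 0xd4]
t1 = [0x69, 0x69, 0x48, 0x95, 0x95, 0xf0, 0xd4, 0x0a]
t2 = [0x0a, 0xd4, 0xf0, 0x95, 0x95, 0x48, 0x69, 0x69]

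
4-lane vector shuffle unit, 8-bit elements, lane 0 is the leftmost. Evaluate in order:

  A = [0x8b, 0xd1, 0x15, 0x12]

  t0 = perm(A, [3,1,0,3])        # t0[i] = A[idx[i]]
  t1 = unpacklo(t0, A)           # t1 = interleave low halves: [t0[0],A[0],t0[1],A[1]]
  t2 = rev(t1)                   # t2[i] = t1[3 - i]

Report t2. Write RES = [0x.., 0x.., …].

→ t0 |12|d1|8b|12|
→ t1 |12|8b|d1|d1|
→ t2 |d1|d1|8b|12|

RES = [0xd1, 0xd1, 0x8b, 0x12]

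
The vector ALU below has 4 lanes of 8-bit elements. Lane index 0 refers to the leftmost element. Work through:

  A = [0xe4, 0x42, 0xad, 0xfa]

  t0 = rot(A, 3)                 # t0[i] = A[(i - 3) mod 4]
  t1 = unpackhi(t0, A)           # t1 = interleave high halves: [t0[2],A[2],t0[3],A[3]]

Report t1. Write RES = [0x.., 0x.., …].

  t0: 42 ad fa e4
  t1: fa ad e4 fa

RES = [ 0xfa  0xad  0xe4  0xfa ]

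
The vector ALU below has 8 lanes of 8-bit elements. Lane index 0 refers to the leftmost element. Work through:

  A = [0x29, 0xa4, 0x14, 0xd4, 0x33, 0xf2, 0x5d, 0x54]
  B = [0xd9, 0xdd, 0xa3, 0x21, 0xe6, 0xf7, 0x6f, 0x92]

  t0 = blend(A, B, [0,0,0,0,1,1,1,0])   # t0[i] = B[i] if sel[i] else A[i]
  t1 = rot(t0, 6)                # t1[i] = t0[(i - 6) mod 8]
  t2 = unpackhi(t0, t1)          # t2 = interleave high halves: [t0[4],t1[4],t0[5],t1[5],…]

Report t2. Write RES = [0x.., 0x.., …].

  t0: 29 a4 14 d4 e6 f7 6f 54
  t1: 14 d4 e6 f7 6f 54 29 a4
  t2: e6 6f f7 54 6f 29 54 a4

RES = [ 0xe6  0x6f  0xf7  0x54  0x6f  0x29  0x54  0xa4 ]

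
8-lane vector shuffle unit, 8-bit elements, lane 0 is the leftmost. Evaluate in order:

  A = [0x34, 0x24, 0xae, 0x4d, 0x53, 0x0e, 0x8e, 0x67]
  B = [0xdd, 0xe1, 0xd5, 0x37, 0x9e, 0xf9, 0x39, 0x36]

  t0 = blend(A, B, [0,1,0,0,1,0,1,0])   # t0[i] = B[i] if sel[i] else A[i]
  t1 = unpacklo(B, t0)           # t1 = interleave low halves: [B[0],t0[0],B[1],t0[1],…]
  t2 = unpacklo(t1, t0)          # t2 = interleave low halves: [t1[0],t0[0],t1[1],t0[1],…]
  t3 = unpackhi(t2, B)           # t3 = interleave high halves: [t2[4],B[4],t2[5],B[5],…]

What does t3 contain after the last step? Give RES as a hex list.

  t0: 34 e1 ae 4d 9e 0e 39 67
  t1: dd 34 e1 e1 d5 ae 37 4d
  t2: dd 34 34 e1 e1 ae e1 4d
  t3: e1 9e ae f9 e1 39 4d 36

RES = [0xe1, 0x9e, 0xae, 0xf9, 0xe1, 0x39, 0x4d, 0x36]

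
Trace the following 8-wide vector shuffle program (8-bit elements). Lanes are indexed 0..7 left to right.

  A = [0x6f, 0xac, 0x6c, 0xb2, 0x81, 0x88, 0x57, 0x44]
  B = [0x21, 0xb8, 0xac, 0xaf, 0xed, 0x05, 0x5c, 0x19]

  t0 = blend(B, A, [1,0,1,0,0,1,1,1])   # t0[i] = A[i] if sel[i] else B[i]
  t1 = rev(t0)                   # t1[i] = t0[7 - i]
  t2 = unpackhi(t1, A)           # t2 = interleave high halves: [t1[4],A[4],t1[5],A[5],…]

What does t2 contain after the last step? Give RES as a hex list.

t0 = [0x6f, 0xb8, 0x6c, 0xaf, 0xed, 0x88, 0x57, 0x44]
t1 = [0x44, 0x57, 0x88, 0xed, 0xaf, 0x6c, 0xb8, 0x6f]
t2 = [0xaf, 0x81, 0x6c, 0x88, 0xb8, 0x57, 0x6f, 0x44]

RES = [0xaf, 0x81, 0x6c, 0x88, 0xb8, 0x57, 0x6f, 0x44]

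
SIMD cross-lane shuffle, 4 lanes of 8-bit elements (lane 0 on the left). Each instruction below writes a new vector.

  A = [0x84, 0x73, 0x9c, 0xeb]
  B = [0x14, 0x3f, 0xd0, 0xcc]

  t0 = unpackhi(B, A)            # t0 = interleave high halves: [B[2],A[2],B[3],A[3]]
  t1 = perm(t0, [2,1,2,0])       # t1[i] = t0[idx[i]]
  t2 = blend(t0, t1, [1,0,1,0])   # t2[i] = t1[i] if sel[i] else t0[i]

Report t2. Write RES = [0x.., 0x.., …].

t0 = [0xd0, 0x9c, 0xcc, 0xeb]
t1 = [0xcc, 0x9c, 0xcc, 0xd0]
t2 = [0xcc, 0x9c, 0xcc, 0xeb]

RES = [ 0xcc  0x9c  0xcc  0xeb ]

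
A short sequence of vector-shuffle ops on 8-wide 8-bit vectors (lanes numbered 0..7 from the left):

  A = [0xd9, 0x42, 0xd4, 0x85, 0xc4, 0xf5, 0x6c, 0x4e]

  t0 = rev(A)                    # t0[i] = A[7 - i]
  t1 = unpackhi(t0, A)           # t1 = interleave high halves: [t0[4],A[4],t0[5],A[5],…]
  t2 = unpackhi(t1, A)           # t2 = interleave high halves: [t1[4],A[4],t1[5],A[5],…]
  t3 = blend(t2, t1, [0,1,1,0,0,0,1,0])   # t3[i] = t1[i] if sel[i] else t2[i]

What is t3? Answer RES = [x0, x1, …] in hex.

RES = [0x42, 0xc4, 0xd4, 0xf5, 0xd9, 0x6c, 0xd9, 0x4e]

  t0: 4e 6c f5 c4 85 d4 42 d9
  t1: 85 c4 d4 f5 42 6c d9 4e
  t2: 42 c4 6c f5 d9 6c 4e 4e
  t3: 42 c4 d4 f5 d9 6c d9 4e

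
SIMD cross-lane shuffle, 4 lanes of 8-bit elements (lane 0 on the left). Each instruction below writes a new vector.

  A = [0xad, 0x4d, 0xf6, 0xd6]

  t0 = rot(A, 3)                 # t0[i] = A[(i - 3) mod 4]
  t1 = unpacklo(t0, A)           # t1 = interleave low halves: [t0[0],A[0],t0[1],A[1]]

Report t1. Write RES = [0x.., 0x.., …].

RES = [0x4d, 0xad, 0xf6, 0x4d]

t0 = [0x4d, 0xf6, 0xd6, 0xad]
t1 = [0x4d, 0xad, 0xf6, 0x4d]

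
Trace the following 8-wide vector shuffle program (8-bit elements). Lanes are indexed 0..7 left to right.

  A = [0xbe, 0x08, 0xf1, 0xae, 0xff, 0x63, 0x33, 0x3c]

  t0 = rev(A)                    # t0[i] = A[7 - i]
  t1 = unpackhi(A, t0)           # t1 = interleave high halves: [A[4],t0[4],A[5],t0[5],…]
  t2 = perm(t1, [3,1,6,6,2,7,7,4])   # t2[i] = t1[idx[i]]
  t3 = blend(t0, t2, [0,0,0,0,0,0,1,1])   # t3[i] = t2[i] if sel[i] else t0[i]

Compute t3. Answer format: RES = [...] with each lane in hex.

RES = [0x3c, 0x33, 0x63, 0xff, 0xae, 0xf1, 0xbe, 0x33]

→ t0 |3c|33|63|ff|ae|f1|08|be|
→ t1 |ff|ae|63|f1|33|08|3c|be|
→ t2 |f1|ae|3c|3c|63|be|be|33|
→ t3 |3c|33|63|ff|ae|f1|be|33|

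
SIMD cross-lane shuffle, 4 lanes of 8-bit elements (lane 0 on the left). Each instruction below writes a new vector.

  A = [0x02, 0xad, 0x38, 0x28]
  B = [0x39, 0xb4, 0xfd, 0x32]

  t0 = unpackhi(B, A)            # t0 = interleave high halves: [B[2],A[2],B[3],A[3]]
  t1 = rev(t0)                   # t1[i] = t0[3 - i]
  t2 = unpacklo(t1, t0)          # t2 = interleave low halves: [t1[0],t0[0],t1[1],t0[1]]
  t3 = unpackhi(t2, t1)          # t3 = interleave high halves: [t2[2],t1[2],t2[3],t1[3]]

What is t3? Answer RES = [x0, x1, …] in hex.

RES = [0x32, 0x38, 0x38, 0xfd]

→ t0 |fd|38|32|28|
→ t1 |28|32|38|fd|
→ t2 |28|fd|32|38|
→ t3 |32|38|38|fd|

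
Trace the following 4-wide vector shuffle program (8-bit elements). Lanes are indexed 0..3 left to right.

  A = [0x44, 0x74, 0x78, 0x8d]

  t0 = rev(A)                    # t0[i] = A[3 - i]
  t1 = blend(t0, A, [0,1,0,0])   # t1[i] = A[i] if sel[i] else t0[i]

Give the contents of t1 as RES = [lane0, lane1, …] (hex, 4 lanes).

RES = [ 0x8d  0x74  0x74  0x44 ]

  t0: 8d 78 74 44
  t1: 8d 74 74 44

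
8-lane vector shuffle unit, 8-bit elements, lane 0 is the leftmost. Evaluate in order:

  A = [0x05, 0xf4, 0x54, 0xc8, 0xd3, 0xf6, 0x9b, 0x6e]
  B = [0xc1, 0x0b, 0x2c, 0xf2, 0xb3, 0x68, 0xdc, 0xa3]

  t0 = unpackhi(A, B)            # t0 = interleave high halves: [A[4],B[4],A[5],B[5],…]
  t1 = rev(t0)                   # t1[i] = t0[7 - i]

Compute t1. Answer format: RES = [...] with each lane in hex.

RES = [ 0xa3  0x6e  0xdc  0x9b  0x68  0xf6  0xb3  0xd3 ]

→ t0 |d3|b3|f6|68|9b|dc|6e|a3|
→ t1 |a3|6e|dc|9b|68|f6|b3|d3|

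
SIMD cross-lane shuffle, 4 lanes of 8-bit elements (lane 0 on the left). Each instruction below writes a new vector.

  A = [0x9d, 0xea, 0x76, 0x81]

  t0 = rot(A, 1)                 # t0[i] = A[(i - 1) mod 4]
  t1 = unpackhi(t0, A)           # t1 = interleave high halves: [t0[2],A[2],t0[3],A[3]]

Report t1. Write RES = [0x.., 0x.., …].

RES = [ 0xea  0x76  0x76  0x81 ]

  t0: 81 9d ea 76
  t1: ea 76 76 81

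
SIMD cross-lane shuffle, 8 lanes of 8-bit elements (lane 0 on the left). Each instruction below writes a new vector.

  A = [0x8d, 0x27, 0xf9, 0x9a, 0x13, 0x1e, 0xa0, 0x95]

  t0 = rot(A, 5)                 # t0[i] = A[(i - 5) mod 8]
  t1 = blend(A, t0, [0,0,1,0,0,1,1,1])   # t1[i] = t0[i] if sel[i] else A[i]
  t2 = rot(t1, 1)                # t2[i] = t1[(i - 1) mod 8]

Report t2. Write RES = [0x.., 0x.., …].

RES = [0xf9, 0x8d, 0x27, 0x1e, 0x9a, 0x13, 0x8d, 0x27]

t0 = [0x9a, 0x13, 0x1e, 0xa0, 0x95, 0x8d, 0x27, 0xf9]
t1 = [0x8d, 0x27, 0x1e, 0x9a, 0x13, 0x8d, 0x27, 0xf9]
t2 = [0xf9, 0x8d, 0x27, 0x1e, 0x9a, 0x13, 0x8d, 0x27]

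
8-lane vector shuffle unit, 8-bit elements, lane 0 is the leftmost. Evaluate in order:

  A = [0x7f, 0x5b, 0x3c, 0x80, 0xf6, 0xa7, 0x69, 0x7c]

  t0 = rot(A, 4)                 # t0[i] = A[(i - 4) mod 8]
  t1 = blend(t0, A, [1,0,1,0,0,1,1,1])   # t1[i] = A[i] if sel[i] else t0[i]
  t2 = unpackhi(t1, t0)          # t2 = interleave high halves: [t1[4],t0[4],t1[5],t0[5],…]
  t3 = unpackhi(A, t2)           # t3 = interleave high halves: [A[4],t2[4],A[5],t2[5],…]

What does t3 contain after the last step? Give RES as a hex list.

  t0: f6 a7 69 7c 7f 5b 3c 80
  t1: 7f a7 3c 7c 7f a7 69 7c
  t2: 7f 7f a7 5b 69 3c 7c 80
  t3: f6 69 a7 3c 69 7c 7c 80

RES = [0xf6, 0x69, 0xa7, 0x3c, 0x69, 0x7c, 0x7c, 0x80]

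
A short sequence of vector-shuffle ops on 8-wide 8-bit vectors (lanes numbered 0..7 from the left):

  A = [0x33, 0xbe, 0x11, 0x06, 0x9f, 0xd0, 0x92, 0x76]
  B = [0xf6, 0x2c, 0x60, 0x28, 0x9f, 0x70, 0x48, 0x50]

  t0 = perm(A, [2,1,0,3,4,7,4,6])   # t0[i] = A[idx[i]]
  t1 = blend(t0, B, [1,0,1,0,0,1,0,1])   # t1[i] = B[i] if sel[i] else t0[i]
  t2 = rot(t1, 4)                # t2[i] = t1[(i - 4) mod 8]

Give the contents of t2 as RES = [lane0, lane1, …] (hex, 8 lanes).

RES = [ 0x9f  0x70  0x9f  0x50  0xf6  0xbe  0x60  0x06 ]

  t0: 11 be 33 06 9f 76 9f 92
  t1: f6 be 60 06 9f 70 9f 50
  t2: 9f 70 9f 50 f6 be 60 06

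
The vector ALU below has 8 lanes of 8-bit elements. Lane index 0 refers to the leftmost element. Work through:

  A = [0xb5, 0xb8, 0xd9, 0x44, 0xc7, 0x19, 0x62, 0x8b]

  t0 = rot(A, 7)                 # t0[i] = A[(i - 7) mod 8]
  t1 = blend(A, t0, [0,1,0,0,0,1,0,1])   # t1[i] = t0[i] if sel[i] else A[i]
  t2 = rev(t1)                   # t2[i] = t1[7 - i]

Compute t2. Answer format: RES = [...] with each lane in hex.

  t0: b8 d9 44 c7 19 62 8b b5
  t1: b5 d9 d9 44 c7 62 62 b5
  t2: b5 62 62 c7 44 d9 d9 b5

RES = [0xb5, 0x62, 0x62, 0xc7, 0x44, 0xd9, 0xd9, 0xb5]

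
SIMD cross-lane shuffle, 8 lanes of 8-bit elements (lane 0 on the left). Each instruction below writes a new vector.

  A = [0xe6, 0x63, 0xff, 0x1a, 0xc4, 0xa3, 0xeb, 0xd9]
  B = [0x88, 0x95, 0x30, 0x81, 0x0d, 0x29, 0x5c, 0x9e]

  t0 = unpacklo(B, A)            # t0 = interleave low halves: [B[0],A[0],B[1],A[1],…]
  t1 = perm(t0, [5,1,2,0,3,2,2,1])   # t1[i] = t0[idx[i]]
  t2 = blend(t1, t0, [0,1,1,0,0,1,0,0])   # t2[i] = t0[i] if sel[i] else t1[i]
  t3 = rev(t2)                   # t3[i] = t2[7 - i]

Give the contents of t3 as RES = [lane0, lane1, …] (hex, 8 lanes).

RES = [0xe6, 0x95, 0xff, 0x63, 0x88, 0x95, 0xe6, 0xff]

  t0: 88 e6 95 63 30 ff 81 1a
  t1: ff e6 95 88 63 95 95 e6
  t2: ff e6 95 88 63 ff 95 e6
  t3: e6 95 ff 63 88 95 e6 ff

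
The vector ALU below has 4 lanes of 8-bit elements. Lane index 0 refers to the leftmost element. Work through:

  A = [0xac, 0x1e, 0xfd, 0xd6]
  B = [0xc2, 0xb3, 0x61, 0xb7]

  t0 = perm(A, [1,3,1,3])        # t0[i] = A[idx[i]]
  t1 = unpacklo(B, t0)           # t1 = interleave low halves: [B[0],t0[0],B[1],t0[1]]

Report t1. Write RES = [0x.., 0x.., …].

t0 = [0x1e, 0xd6, 0x1e, 0xd6]
t1 = [0xc2, 0x1e, 0xb3, 0xd6]

RES = [ 0xc2  0x1e  0xb3  0xd6 ]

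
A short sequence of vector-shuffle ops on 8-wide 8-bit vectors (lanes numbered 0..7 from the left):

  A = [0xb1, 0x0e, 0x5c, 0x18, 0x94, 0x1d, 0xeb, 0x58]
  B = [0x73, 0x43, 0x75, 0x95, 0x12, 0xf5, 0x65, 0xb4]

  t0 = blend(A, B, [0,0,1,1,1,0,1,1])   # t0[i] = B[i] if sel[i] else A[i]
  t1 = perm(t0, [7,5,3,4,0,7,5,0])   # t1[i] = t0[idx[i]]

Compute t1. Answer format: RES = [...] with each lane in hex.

RES = [0xb4, 0x1d, 0x95, 0x12, 0xb1, 0xb4, 0x1d, 0xb1]

→ t0 |b1|0e|75|95|12|1d|65|b4|
→ t1 |b4|1d|95|12|b1|b4|1d|b1|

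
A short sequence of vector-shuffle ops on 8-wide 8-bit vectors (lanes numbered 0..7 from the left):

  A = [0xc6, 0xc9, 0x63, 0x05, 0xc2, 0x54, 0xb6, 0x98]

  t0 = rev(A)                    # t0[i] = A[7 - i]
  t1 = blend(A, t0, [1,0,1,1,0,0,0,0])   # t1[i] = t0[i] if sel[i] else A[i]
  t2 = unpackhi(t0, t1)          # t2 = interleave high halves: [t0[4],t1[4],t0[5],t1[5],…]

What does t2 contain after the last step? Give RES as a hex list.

RES = [ 0x05  0xc2  0x63  0x54  0xc9  0xb6  0xc6  0x98 ]

t0 = [0x98, 0xb6, 0x54, 0xc2, 0x05, 0x63, 0xc9, 0xc6]
t1 = [0x98, 0xc9, 0x54, 0xc2, 0xc2, 0x54, 0xb6, 0x98]
t2 = [0x05, 0xc2, 0x63, 0x54, 0xc9, 0xb6, 0xc6, 0x98]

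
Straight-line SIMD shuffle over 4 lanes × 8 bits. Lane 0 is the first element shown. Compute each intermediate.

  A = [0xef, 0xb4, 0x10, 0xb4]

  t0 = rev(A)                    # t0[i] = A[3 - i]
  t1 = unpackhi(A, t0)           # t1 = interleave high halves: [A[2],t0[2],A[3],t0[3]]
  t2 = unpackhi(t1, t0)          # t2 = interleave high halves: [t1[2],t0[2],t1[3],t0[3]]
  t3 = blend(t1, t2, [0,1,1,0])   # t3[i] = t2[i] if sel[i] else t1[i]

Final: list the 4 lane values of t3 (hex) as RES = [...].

RES = [ 0x10  0xb4  0xef  0xef ]

t0 = [0xb4, 0x10, 0xb4, 0xef]
t1 = [0x10, 0xb4, 0xb4, 0xef]
t2 = [0xb4, 0xb4, 0xef, 0xef]
t3 = [0x10, 0xb4, 0xef, 0xef]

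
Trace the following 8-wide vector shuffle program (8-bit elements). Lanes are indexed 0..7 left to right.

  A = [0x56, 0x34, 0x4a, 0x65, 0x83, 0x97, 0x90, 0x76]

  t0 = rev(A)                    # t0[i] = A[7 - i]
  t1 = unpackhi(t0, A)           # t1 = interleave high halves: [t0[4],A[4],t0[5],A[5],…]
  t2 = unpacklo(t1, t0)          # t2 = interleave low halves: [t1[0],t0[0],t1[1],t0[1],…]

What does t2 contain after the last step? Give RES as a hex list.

t0 = [0x76, 0x90, 0x97, 0x83, 0x65, 0x4a, 0x34, 0x56]
t1 = [0x65, 0x83, 0x4a, 0x97, 0x34, 0x90, 0x56, 0x76]
t2 = [0x65, 0x76, 0x83, 0x90, 0x4a, 0x97, 0x97, 0x83]

RES = [ 0x65  0x76  0x83  0x90  0x4a  0x97  0x97  0x83 ]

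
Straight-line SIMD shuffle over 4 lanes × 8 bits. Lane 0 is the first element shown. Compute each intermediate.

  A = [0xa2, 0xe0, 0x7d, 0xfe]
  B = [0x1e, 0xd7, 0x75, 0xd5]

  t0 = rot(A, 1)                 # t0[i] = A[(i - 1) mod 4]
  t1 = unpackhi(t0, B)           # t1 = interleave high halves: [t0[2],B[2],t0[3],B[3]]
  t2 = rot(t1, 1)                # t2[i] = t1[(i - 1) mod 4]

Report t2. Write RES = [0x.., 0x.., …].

RES = [ 0xd5  0xe0  0x75  0x7d ]

  t0: fe a2 e0 7d
  t1: e0 75 7d d5
  t2: d5 e0 75 7d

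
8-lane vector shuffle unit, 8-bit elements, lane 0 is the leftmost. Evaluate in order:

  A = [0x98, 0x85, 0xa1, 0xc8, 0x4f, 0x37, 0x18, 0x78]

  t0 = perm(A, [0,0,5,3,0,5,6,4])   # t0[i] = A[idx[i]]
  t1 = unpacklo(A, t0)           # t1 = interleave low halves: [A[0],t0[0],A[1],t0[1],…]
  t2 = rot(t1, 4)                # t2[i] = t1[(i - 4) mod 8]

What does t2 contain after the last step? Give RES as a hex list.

→ t0 |98|98|37|c8|98|37|18|4f|
→ t1 |98|98|85|98|a1|37|c8|c8|
→ t2 |a1|37|c8|c8|98|98|85|98|

RES = [0xa1, 0x37, 0xc8, 0xc8, 0x98, 0x98, 0x85, 0x98]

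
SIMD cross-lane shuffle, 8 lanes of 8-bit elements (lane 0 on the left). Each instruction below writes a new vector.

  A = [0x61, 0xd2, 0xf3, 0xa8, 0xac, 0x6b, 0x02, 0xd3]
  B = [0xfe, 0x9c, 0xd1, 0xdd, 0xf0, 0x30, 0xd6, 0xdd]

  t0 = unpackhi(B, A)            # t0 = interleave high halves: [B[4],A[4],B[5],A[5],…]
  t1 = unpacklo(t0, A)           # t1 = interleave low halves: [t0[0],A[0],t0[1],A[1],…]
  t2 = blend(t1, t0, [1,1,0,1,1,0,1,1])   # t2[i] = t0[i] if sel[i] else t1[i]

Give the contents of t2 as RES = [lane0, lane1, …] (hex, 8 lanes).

  t0: f0 ac 30 6b d6 02 dd d3
  t1: f0 61 ac d2 30 f3 6b a8
  t2: f0 ac ac 6b d6 f3 dd d3

RES = [ 0xf0  0xac  0xac  0x6b  0xd6  0xf3  0xdd  0xd3 ]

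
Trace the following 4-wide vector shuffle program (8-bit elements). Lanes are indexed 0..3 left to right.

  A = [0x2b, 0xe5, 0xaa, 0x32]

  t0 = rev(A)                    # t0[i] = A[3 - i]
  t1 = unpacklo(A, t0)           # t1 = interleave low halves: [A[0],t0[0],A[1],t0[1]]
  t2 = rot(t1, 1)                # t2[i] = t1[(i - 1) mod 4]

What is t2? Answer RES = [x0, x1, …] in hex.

RES = [ 0xaa  0x2b  0x32  0xe5 ]

t0 = [0x32, 0xaa, 0xe5, 0x2b]
t1 = [0x2b, 0x32, 0xe5, 0xaa]
t2 = [0xaa, 0x2b, 0x32, 0xe5]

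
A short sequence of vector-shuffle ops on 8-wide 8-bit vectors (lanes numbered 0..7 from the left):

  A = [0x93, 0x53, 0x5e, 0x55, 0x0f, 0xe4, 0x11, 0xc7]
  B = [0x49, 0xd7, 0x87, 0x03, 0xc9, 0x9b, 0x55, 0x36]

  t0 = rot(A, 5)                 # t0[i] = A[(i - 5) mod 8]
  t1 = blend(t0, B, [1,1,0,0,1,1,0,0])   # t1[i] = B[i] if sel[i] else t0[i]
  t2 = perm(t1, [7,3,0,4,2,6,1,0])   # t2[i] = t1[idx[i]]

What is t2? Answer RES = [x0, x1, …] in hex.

→ t0 |55|0f|e4|11|c7|93|53|5e|
→ t1 |49|d7|e4|11|c9|9b|53|5e|
→ t2 |5e|11|49|c9|e4|53|d7|49|

RES = [0x5e, 0x11, 0x49, 0xc9, 0xe4, 0x53, 0xd7, 0x49]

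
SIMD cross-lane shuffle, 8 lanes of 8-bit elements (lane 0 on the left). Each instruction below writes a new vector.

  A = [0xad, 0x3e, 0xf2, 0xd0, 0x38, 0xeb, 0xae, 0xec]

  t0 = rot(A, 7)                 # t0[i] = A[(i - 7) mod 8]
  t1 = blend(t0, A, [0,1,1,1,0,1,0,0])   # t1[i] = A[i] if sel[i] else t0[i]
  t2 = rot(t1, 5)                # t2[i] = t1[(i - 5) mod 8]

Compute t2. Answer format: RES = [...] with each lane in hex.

t0 = [0x3e, 0xf2, 0xd0, 0x38, 0xeb, 0xae, 0xec, 0xad]
t1 = [0x3e, 0x3e, 0xf2, 0xd0, 0xeb, 0xeb, 0xec, 0xad]
t2 = [0xd0, 0xeb, 0xeb, 0xec, 0xad, 0x3e, 0x3e, 0xf2]

RES = [0xd0, 0xeb, 0xeb, 0xec, 0xad, 0x3e, 0x3e, 0xf2]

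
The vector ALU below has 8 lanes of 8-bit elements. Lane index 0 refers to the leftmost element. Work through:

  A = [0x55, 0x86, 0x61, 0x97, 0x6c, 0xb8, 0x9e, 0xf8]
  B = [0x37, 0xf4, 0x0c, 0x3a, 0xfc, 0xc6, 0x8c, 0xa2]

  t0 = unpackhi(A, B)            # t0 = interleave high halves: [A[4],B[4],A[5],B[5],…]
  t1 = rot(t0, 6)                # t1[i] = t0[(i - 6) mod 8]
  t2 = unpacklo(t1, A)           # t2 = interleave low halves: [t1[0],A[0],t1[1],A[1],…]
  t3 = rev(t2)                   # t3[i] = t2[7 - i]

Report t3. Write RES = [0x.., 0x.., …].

t0 = [0x6c, 0xfc, 0xb8, 0xc6, 0x9e, 0x8c, 0xf8, 0xa2]
t1 = [0xb8, 0xc6, 0x9e, 0x8c, 0xf8, 0xa2, 0x6c, 0xfc]
t2 = [0xb8, 0x55, 0xc6, 0x86, 0x9e, 0x61, 0x8c, 0x97]
t3 = [0x97, 0x8c, 0x61, 0x9e, 0x86, 0xc6, 0x55, 0xb8]

RES = [ 0x97  0x8c  0x61  0x9e  0x86  0xc6  0x55  0xb8 ]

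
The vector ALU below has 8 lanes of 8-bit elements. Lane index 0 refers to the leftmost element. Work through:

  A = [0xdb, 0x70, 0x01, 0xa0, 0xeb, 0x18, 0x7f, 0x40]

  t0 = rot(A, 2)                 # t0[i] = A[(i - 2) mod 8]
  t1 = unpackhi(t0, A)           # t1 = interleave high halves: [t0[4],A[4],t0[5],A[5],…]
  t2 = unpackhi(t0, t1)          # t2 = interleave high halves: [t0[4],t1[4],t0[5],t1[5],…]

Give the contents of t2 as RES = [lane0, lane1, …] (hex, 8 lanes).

t0 = [0x7f, 0x40, 0xdb, 0x70, 0x01, 0xa0, 0xeb, 0x18]
t1 = [0x01, 0xeb, 0xa0, 0x18, 0xeb, 0x7f, 0x18, 0x40]
t2 = [0x01, 0xeb, 0xa0, 0x7f, 0xeb, 0x18, 0x18, 0x40]

RES = [ 0x01  0xeb  0xa0  0x7f  0xeb  0x18  0x18  0x40 ]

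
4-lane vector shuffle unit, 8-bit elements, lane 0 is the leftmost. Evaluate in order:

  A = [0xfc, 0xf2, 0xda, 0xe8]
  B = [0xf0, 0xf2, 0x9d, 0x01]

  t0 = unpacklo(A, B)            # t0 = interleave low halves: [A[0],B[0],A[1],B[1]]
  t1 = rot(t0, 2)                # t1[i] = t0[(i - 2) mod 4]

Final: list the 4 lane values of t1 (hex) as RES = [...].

RES = [ 0xf2  0xf2  0xfc  0xf0 ]

  t0: fc f0 f2 f2
  t1: f2 f2 fc f0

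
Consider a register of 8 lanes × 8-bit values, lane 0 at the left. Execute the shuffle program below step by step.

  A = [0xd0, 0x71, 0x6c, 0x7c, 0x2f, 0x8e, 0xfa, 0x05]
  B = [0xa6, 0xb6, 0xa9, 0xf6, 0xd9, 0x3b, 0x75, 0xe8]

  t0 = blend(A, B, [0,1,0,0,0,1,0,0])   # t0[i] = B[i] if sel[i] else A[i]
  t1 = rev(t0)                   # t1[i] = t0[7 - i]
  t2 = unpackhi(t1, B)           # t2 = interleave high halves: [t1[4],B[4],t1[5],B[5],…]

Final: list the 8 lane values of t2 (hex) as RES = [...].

→ t0 |d0|b6|6c|7c|2f|3b|fa|05|
→ t1 |05|fa|3b|2f|7c|6c|b6|d0|
→ t2 |7c|d9|6c|3b|b6|75|d0|e8|

RES = [0x7c, 0xd9, 0x6c, 0x3b, 0xb6, 0x75, 0xd0, 0xe8]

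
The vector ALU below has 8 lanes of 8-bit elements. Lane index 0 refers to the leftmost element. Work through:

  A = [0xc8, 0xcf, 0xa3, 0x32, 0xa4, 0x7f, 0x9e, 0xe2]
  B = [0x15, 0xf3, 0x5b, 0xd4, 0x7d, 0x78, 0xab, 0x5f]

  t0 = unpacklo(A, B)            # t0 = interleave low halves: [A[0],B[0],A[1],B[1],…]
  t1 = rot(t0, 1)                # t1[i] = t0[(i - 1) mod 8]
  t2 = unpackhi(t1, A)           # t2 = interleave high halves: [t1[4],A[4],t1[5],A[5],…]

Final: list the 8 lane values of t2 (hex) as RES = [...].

RES = [ 0xf3  0xa4  0xa3  0x7f  0x5b  0x9e  0x32  0xe2 ]

  t0: c8 15 cf f3 a3 5b 32 d4
  t1: d4 c8 15 cf f3 a3 5b 32
  t2: f3 a4 a3 7f 5b 9e 32 e2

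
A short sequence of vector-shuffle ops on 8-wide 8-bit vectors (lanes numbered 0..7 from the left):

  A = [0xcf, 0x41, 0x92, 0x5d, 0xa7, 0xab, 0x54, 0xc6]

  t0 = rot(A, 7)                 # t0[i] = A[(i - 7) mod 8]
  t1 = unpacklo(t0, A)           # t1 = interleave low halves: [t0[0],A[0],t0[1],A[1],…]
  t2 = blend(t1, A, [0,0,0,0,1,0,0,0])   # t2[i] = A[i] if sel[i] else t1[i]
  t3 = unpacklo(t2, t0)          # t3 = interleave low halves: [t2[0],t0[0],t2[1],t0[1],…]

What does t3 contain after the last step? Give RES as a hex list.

→ t0 |41|92|5d|a7|ab|54|c6|cf|
→ t1 |41|cf|92|41|5d|92|a7|5d|
→ t2 |41|cf|92|41|a7|92|a7|5d|
→ t3 |41|41|cf|92|92|5d|41|a7|

RES = [0x41, 0x41, 0xcf, 0x92, 0x92, 0x5d, 0x41, 0xa7]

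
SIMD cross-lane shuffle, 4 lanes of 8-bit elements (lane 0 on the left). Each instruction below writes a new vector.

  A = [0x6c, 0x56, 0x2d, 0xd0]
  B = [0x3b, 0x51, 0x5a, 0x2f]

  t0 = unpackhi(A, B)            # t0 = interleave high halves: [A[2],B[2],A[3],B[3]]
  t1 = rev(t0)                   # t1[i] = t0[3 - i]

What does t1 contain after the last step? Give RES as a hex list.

RES = [ 0x2f  0xd0  0x5a  0x2d ]

→ t0 |2d|5a|d0|2f|
→ t1 |2f|d0|5a|2d|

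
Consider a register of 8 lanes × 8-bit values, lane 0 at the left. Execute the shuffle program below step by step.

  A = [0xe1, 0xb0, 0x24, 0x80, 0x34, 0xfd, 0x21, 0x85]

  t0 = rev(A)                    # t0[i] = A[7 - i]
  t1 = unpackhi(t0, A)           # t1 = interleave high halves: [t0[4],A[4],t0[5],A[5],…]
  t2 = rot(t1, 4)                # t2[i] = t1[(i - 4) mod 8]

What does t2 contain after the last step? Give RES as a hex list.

RES = [0xb0, 0x21, 0xe1, 0x85, 0x80, 0x34, 0x24, 0xfd]

t0 = [0x85, 0x21, 0xfd, 0x34, 0x80, 0x24, 0xb0, 0xe1]
t1 = [0x80, 0x34, 0x24, 0xfd, 0xb0, 0x21, 0xe1, 0x85]
t2 = [0xb0, 0x21, 0xe1, 0x85, 0x80, 0x34, 0x24, 0xfd]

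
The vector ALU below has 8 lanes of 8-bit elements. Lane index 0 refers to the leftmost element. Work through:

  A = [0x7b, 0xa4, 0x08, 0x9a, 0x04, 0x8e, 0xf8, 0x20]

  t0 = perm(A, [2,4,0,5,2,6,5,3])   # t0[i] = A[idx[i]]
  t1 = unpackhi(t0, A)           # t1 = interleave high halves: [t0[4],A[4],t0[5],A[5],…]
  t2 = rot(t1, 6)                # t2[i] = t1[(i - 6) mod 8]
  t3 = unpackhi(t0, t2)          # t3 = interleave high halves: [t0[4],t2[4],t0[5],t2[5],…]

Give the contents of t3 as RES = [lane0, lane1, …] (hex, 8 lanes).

RES = [0x08, 0x9a, 0xf8, 0x20, 0x8e, 0x08, 0x9a, 0x04]

  t0: 08 04 7b 8e 08 f8 8e 9a
  t1: 08 04 f8 8e 8e f8 9a 20
  t2: f8 8e 8e f8 9a 20 08 04
  t3: 08 9a f8 20 8e 08 9a 04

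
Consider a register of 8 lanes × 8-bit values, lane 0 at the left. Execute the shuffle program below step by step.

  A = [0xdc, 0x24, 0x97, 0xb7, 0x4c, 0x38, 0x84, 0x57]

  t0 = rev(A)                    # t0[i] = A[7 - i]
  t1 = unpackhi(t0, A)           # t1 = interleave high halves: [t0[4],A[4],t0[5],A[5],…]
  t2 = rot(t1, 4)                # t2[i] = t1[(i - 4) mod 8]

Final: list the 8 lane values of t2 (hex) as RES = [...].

RES = [0x24, 0x84, 0xdc, 0x57, 0xb7, 0x4c, 0x97, 0x38]

→ t0 |57|84|38|4c|b7|97|24|dc|
→ t1 |b7|4c|97|38|24|84|dc|57|
→ t2 |24|84|dc|57|b7|4c|97|38|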